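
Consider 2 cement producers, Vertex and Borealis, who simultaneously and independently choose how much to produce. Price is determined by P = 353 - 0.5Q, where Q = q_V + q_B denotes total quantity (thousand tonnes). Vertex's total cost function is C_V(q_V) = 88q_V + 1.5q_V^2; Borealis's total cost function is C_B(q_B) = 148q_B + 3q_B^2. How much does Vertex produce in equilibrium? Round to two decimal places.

Vertex's profit: π_V = (353 - 0.5Q)q_V - (88q_V + (3/2)q_V²). Setting ∂π_V/∂q_V = 0: 265 - 4q_V - (1/2)(q_B) = 0.
Borealis's profit: π_B = (353 - 0.5Q)q_B - (148q_B + 3q_B²). Setting ∂π_B/∂q_B = 0: 205 - 7q_B - (1/2)(q_V) = 0.
So q_V = (265 - (1/2)q_B)/4 and q_B = (205 - (1/2)q_V)/7.
Solving the pair: q_V = 63.1532, q_B = 24.7748.

63.15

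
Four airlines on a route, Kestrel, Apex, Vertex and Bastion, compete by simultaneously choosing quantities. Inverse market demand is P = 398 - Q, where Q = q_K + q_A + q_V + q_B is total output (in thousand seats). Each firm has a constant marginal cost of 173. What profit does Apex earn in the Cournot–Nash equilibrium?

2025

Each firm earns π_i = (398 - Q)q_i - 173q_i.
First-order condition (treating rivals' output as given): 225 - 2q_i - Σ_{j≠i} q_j = 0.
By symmetry each firm produces the same amount; substituting Σ_{j≠i} q_j = 3q_i yields q_i = 225/5 = 45.
Price P = 398 - 180 = 218.
Apex's profit: (218 - 173)·45 = 2025.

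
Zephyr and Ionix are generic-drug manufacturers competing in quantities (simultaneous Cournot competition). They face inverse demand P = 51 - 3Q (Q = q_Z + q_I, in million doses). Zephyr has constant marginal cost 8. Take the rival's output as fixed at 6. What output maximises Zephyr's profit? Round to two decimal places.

With the rival's output fixed at 6, Zephyr's profit is π_Z = (51 - 3·6 - 3q_Z)q_Z - (8q_Z) = (33 - 3q_Z)q_Z - (8q_Z).
∂π_Z/∂q_Z = 25 - 6q_Z = 0, so q_Z = 25/6.

4.17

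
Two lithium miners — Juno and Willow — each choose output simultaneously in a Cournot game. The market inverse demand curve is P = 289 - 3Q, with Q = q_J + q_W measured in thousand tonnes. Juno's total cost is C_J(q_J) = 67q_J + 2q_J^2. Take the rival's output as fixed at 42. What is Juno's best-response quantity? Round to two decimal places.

9.60

With the rival's output fixed at 42, Juno's profit is π_J = (289 - 3·42 - 3q_J)q_J - (67q_J + 2q_J²) = (163 - 3q_J)q_J - (67q_J + 2q_J²).
∂π_J/∂q_J = 96 - 10q_J = 0, so q_J = 48/5.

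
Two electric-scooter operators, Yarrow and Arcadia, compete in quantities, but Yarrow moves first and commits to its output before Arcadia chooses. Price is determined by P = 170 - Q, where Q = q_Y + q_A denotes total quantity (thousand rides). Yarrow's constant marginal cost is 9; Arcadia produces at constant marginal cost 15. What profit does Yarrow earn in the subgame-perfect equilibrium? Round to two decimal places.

3486.13

Solve by backward induction. Given q_Y, the follower Arcadia maximises π_A = (170 - q_Y - q_A)q_A - 15q_A.
Follower FOC: 155 - q_Y - 2q_A = 0, so q_A(q_Y) = (155 - q_Y)/2.
The leader anticipates this reaction. Substituting into P = 170 - Q gives P = 185/2 - (1/2)q_Y, so π_Y = (185/2 - (1/2)q_Y)q_Y - 9q_Y.
Leader FOC: 167/2 - q_Y = 0, so q_Y = 167/2.
Then q_A = (155 - 167/2)/2 = 143/4.
Price P = 170 - 477/4 = 203/4.
Yarrow's profit: (203/4 - 9)·(167/2) = 3486.1250.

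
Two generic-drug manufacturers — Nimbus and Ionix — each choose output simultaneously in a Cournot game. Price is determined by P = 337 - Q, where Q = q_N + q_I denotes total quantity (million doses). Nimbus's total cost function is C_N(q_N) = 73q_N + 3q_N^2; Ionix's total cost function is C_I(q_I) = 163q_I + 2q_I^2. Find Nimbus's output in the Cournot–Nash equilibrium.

30

Nimbus's profit: π_N = (337 - Q)q_N - (73q_N + 3q_N²). Setting ∂π_N/∂q_N = 0: 264 - 8q_N - (q_I) = 0.
Ionix's first-order condition: 174 - 6q_I - (q_N) = 0.
So q_N = (264 - q_I)/8 and q_I = (174 - q_N)/6.
Substituting one into the other gives q_N = 30 and q_I = 24.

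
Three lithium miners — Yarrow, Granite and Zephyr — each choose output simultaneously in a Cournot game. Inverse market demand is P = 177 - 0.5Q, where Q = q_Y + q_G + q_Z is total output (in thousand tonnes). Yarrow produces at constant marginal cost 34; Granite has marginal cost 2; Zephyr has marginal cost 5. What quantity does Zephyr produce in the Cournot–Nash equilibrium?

99

Yarrow's profit: π_Y = (177 - 0.5Q)q_Y - (34q_Y). Setting ∂π_Y/∂q_Y = 0: 143 - q_Y - (1/2)(q_G + q_Z) = 0.
Granite's first-order condition: 175 - q_G - (1/2)(q_Y + q_Z) = 0.
Zephyr's profit: π_Z = (177 - 0.5Q)q_Z - (5q_Z). Setting ∂π_Z/∂q_Z = 0: 172 - q_Z - (1/2)(q_Y + q_G) = 0.
Adding the 3 conditions: 490 − Q − Q = 0, i.e. Q = 245.
Back-substituting: q_Y = (143 − 245/2)/(1/2) = 41, q_G = (175 − 245/2)/(1/2) = 105, q_Z = (172 − 245/2)/(1/2) = 99.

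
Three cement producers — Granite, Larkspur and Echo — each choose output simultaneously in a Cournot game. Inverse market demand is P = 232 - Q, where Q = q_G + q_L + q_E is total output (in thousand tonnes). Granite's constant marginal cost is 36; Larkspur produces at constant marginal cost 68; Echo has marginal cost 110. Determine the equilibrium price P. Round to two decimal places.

Granite's profit: π_G = (232 - Q)q_G - (36q_G). Setting ∂π_G/∂q_G = 0: 196 - 2q_G - (q_L + q_E) = 0.
Larkspur's first-order condition: 164 - 2q_L - (q_G + q_E) = 0.
Echo's first-order condition: 122 - 2q_E - (q_G + q_L) = 0.
Adding the 3 first-order conditions: 482 − 4Q = 0, so Q = 241/2.
Back-substituting: q_G = (196 − 241/2) = 151/2, q_L = (164 − 241/2) = 87/2, q_E = (122 − 241/2) = 3/2.
Total output Q = 241/2, so price P = 232 - 241/2 = 223/2.

111.50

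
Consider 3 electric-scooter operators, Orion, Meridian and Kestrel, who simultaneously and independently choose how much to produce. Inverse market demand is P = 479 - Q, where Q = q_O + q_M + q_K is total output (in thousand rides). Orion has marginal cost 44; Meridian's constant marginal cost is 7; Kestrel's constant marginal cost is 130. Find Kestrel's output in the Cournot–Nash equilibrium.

35

Orion's profit: π_O = (479 - Q)q_O - (44q_O). Setting ∂π_O/∂q_O = 0: 435 - 2q_O - (q_M + q_K) = 0.
Meridian's first-order condition: 472 - 2q_M - (q_O + q_K) = 0.
Kestrel's profit: π_K = (479 - Q)q_K - (130q_K). Setting ∂π_K/∂q_K = 0: 349 - 2q_K - (q_O + q_M) = 0.
Adding the 3 conditions: 1256 − 2Q − 2Q = 0, i.e. Q = 314.
Back-substituting: q_O = (435 − 314) = 121, q_M = (472 − 314) = 158, q_K = (349 − 314) = 35.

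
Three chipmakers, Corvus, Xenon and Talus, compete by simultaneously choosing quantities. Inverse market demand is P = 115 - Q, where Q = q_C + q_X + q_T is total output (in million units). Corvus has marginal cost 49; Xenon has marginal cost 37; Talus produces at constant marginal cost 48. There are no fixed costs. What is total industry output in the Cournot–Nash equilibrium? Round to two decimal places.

Corvus's profit: π_C = (115 - Q)q_C - (49q_C). Setting ∂π_C/∂q_C = 0: 66 - 2q_C - (q_X + q_T) = 0.
Xenon's first-order condition: 78 - 2q_X - (q_C + q_T) = 0.
Talus's first-order condition: 67 - 2q_T - (q_C + q_X) = 0.
Adding the 3 conditions: 211 − 2Q − 2Q = 0, i.e. Q = 211/4.
Back-substituting: q_C = (66 − 211/4) = 53/4, q_X = (78 − 211/4) = 101/4, q_T = (67 − 211/4) = 57/4.
Total output Q = 53/4 + 101/4 + 57/4 = 211/4.

52.75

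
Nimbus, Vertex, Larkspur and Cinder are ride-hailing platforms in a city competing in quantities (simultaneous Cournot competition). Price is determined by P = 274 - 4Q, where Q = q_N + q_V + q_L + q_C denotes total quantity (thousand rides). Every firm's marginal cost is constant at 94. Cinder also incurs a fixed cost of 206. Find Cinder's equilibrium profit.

Each firm earns π_i = (274 - 4Q)q_i - 94q_i.
Setting ∂π_i/∂q_i = 0 with rivals' quantities fixed: 180 - 8q_i - 4·Σ_{j≠i} q_j = 0.
With identical firms every q_j equals q_i, so Σ_{j≠i} q_j = 3q_i and 180 = 20q_i, giving q_i = 9.
Price P = 274 - 4·36 = 130.
Cinder's profit: (130 - 94)·9 - 206 = 118.

118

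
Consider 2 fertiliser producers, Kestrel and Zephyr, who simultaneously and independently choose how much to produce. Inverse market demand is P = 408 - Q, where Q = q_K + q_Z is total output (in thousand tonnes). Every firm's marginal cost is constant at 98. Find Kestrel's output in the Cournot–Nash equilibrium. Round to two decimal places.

A representative firm's profit is π_i = q_i(408 - Q) - 98q_i.
Setting ∂π_i/∂q_i = 0 with rivals' quantities fixed: 310 - 2q_i - q_j = 0.
With identical firms every q_j equals q_i, so q_j = q_i and 310 = 3q_i, giving q_i = 310/3.

103.33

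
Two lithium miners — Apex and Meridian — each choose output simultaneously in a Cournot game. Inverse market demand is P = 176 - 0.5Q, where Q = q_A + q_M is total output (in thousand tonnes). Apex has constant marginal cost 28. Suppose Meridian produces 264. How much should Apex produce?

With the rival's output fixed at 264, Apex's profit is π_A = (176 - (1/2)·264 - (1/2)q_A)q_A - (28q_A) = (44 - (1/2)q_A)q_A - (28q_A).
∂π_A/∂q_A = 16 - q_A = 0, so q_A = 16.

16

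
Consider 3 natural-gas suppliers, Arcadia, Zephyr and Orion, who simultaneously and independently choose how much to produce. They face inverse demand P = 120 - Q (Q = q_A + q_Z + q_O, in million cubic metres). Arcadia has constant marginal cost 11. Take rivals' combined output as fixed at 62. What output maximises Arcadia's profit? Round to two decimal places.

23.50

With rivals' combined output fixed at 62, Arcadia's profit is π_A = (120 - 62 - q_A)q_A - (11q_A) = (58 - q_A)q_A - (11q_A).
∂π_A/∂q_A = 47 - 2q_A = 0, so q_A = 47/2.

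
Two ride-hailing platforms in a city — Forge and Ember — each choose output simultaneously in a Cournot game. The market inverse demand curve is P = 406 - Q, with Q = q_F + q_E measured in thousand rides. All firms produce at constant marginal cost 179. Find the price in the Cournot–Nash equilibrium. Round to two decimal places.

Each firm earns π_i = (406 - Q)q_i - 179q_i.
First-order condition (treating rivals' output as given): 227 - 2q_i - q_j = 0.
By symmetry each firm produces the same amount; substituting q_j = q_i yields q_i = 227/3.
Total output Q = 454/3, so price P = 406 - 454/3 = 764/3.

254.67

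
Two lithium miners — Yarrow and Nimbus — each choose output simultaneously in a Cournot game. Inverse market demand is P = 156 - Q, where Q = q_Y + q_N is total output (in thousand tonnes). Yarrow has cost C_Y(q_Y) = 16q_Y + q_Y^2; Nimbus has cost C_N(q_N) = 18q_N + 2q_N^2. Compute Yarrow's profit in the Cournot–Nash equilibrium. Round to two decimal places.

Yarrow's profit: π_Y = (156 - Q)q_Y - (16q_Y + q_Y²). Setting ∂π_Y/∂q_Y = 0: 140 - 4q_Y - (q_N) = 0.
Nimbus's first-order condition: 138 - 6q_N - (q_Y) = 0.
Rearranging gives the reaction functions q_Y = (140 - q_N)/4 and q_N = (138 - q_Y)/6.
Substituting one into the other gives q_Y = 702/23 and q_N = 412/23.
Price P = 156 - 1114/23 = 107.5652.
Yarrow's profit: 107.5652·(702/23) - 16·(702/23) - (702/23)² = 1863.1531.

1863.15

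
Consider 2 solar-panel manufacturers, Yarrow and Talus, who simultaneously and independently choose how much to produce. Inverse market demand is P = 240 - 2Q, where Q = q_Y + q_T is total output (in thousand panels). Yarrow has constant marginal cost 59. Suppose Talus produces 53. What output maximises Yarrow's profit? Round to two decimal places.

18.75

With the rival's output fixed at 53, Yarrow's profit is π_Y = (240 - 2·53 - 2q_Y)q_Y - (59q_Y) = (134 - 2q_Y)q_Y - (59q_Y).
∂π_Y/∂q_Y = 75 - 4q_Y = 0, so q_Y = 75/4.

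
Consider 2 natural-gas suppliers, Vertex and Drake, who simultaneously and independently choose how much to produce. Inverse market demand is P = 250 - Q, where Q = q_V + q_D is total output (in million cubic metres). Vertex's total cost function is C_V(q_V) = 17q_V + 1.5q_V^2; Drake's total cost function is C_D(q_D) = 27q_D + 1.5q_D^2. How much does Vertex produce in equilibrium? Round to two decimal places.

Vertex's profit: π_V = (250 - Q)q_V - (17q_V + (3/2)q_V²). Setting ∂π_V/∂q_V = 0: 233 - 5q_V - (q_D) = 0.
Drake's first-order condition: 223 - 5q_D - (q_V) = 0.
So q_V = (233 - q_D)/5 and q_D = (223 - q_V)/5.
Substituting one into the other gives q_V = 157/4 and q_D = 147/4.

39.25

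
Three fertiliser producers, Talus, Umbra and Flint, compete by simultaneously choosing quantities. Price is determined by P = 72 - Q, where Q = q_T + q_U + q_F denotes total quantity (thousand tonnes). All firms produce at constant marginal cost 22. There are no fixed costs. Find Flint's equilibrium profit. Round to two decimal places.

156.25

A representative firm's profit is π_i = q_i(72 - Q) - 22q_i.
Setting ∂π_i/∂q_i = 0 with rivals' quantities fixed: 50 - 2q_i - Σ_{j≠i} q_j = 0.
With identical firms every q_j equals q_i, so Σ_{j≠i} q_j = 2q_i and 50 = 4q_i, giving q_i = 25/2.
Price P = 72 - 75/2 = 69/2.
Flint's profit: (69/2 - 22)·(25/2) = 625/4.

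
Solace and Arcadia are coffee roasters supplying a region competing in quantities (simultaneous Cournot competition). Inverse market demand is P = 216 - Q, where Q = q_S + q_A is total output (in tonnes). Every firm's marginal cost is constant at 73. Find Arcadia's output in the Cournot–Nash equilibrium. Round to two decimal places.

Each firm earns π_i = (216 - Q)q_i - 73q_i.
Setting ∂π_i/∂q_i = 0 with rivals' quantities fixed: 143 - 2q_i - q_j = 0.
By symmetry each firm produces the same amount; substituting q_j = q_i yields q_i = 143/3.

47.67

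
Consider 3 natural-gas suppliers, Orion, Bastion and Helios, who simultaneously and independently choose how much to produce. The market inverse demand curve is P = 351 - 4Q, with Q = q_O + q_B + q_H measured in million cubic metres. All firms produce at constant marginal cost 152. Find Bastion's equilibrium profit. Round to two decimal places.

A representative firm's profit is π_i = q_i(351 - 4Q) - 152q_i.
Setting ∂π_i/∂q_i = 0 with rivals' quantities fixed: 199 - 8q_i - 4·Σ_{j≠i} q_j = 0.
By symmetry each firm produces the same amount; substituting Σ_{j≠i} q_j = 2q_i yields q_i = 199/16.
Price P = 351 - 4·(597/16) = 807/4.
Bastion's profit: (807/4 - 152)·(199/16) = 618.7656.

618.77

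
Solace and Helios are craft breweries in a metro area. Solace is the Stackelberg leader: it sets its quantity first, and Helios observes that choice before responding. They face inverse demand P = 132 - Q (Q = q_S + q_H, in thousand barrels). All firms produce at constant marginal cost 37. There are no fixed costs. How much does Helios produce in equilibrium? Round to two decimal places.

23.75

The follower Helios best-responds to any q_S: π_H = (132 - Q)q_H - 37q_H.
Follower FOC: 95 - q_S - 2q_H = 0, so q_H(q_S) = (95 - q_S)/2.
The leader anticipates this reaction. Substituting into P = 132 - Q gives P = 169/2 - (1/2)q_S, so π_S = (169/2 - (1/2)q_S)q_S - 37q_S.
Maximising: ∂π_S/∂q_S = 95/2 - q_S = 0, giving q_S = 95/2.
Then q_H = (95 - 95/2)/2 = 95/4.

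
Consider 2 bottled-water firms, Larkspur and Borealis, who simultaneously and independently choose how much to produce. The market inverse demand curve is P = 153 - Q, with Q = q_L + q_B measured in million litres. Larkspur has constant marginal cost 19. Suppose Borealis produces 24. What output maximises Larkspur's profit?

With the rival's output fixed at 24, Larkspur's profit is π_L = (153 - 24 - q_L)q_L - (19q_L) = (129 - q_L)q_L - (19q_L).
∂π_L/∂q_L = 110 - 2q_L = 0, so q_L = 55.

55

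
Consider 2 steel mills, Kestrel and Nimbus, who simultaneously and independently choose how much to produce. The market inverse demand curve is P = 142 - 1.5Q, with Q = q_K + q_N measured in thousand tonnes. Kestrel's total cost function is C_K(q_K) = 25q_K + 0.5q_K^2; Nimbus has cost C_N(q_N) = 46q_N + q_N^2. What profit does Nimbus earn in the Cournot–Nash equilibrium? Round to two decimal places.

Kestrel's profit: π_K = (142 - 1.5Q)q_K - (25q_K + (1/2)q_K²). Setting ∂π_K/∂q_K = 0: 117 - 4q_K - (3/2)(q_N) = 0.
Nimbus's profit: π_N = (142 - 1.5Q)q_N - (46q_N + q_N²). Setting ∂π_N/∂q_N = 0: 96 - 5q_N - (3/2)(q_K) = 0.
So q_K = (117 - (3/2)q_N)/4 and q_N = (96 - (3/2)q_K)/5.
Solving the pair: q_K = 1764/71, q_N = 834/71.
Price P = 142 - (3/2)·36.5915 = 87.1127.
Nimbus's profit: 87.1127·(834/71) - 46·(834/71) - (834/71)² = 344.9494.

344.95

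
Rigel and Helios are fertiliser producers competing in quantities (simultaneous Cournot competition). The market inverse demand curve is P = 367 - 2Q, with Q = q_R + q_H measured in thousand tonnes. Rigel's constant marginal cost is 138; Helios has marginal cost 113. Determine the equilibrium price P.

Rigel's profit: π_R = (367 - 2Q)q_R - (138q_R). Setting ∂π_R/∂q_R = 0: 229 - 4q_R - 2(q_H) = 0.
Helios's profit: π_H = (367 - 2Q)q_H - (113q_H). Setting ∂π_H/∂q_H = 0: 254 - 4q_H - 2(q_R) = 0.
So q_R = (229 - 2q_H)/4 and q_H = (254 - 2q_R)/4.
Solving the pair: q_R = 34, q_H = 93/2.
Total output Q = 161/2, so price P = 367 - 2·(161/2) = 206.

206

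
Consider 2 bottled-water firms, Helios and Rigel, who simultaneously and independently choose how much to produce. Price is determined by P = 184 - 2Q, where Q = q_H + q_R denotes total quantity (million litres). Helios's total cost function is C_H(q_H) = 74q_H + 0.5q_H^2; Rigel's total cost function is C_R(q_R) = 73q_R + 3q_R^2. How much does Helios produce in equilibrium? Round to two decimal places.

19.09

Helios's profit: π_H = (184 - 2Q)q_H - (74q_H + (1/2)q_H²). Setting ∂π_H/∂q_H = 0: 110 - 5q_H - 2(q_R) = 0.
Rigel's first-order condition: 111 - 10q_R - 2(q_H) = 0.
Rearranging gives the reaction functions q_H = (110 - 2q_R)/5 and q_R = (111 - 2q_H)/10.
Solving the pair: q_H = 439/23, q_R = 335/46.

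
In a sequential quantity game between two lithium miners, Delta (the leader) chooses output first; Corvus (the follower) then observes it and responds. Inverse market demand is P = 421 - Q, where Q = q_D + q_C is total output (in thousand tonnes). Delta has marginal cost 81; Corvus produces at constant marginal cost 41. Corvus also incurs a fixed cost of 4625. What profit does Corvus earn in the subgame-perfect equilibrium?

8600

The follower Corvus best-responds to any q_D: π_C = (421 - Q)q_C - 41q_C.
Follower FOC: 380 - q_D - 2q_C = 0, so q_C(q_D) = (380 - q_D)/2.
The leader anticipates this reaction. Substituting into P = 421 - Q gives P = 231 - (1/2)q_D, so π_D = (231 - (1/2)q_D)q_D - 81q_D.
Leader FOC: 150 - q_D = 0, so q_D = 150.
Then q_C = (380 - 150)/2 = 115.
Price P = 421 - 265 = 156.
Corvus's profit: (156 - 41)·115 - 4625 = 8600.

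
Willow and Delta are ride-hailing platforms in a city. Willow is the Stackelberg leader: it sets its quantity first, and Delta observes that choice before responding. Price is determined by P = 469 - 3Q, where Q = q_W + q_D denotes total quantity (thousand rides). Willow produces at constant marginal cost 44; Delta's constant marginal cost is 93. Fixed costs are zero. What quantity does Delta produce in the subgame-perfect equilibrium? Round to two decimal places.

Solve by backward induction. Given q_W, the follower Delta maximises π_D = (469 - 3q_W - 3q_D)q_D - 93q_D.
Follower FOC: 376 - 3q_W - 6q_D = 0, so q_D(q_W) = (376 - 3q_W)/6.
The leader anticipates this reaction. Substituting into P = 469 - 3Q gives P = 281 - (3/2)q_W, so π_W = (281 - (3/2)q_W)q_W - 44q_W.
The leader's first-order condition 237 - 3q_W = 0 yields q_W = 79.
Then q_D = (376 - 3·79)/6 = 139/6.

23.17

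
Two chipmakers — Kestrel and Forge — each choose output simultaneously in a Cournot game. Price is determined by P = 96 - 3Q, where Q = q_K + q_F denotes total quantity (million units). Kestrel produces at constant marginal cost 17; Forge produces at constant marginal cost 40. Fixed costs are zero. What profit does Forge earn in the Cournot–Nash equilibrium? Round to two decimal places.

Kestrel's profit: π_K = (96 - 3Q)q_K - (17q_K). Setting ∂π_K/∂q_K = 0: 79 - 6q_K - 3(q_F) = 0.
Forge's first-order condition: 56 - 6q_F - 3(q_K) = 0.
Best responses: q_K = (79 - 3q_F)/6, q_F = (56 - 3q_K)/6.
Solving the pair: q_K = 34/3, q_F = 11/3.
Price P = 96 - 3·15 = 51.
Forge's profit: (51 - 40)·(11/3) = 121/3.

40.33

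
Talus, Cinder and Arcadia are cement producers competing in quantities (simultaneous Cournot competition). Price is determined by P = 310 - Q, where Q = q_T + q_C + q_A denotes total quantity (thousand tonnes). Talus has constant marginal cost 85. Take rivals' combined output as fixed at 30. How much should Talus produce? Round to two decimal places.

With rivals' combined output fixed at 30, Talus's profit is π_T = (310 - 30 - q_T)q_T - (85q_T) = (280 - q_T)q_T - (85q_T).
∂π_T/∂q_T = 195 - 2q_T = 0, so q_T = 195/2.

97.50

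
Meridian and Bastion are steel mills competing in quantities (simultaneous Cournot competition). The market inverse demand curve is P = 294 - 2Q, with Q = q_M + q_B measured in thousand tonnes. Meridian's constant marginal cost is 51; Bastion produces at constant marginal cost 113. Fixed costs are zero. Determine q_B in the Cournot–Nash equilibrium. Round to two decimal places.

Meridian's profit: π_M = (294 - 2Q)q_M - (51q_M). Setting ∂π_M/∂q_M = 0: 243 - 4q_M - 2(q_B) = 0.
Bastion's first-order condition: 181 - 4q_B - 2(q_M) = 0.
Rearranging gives the reaction functions q_M = (243 - 2q_B)/4 and q_B = (181 - 2q_M)/4.
Substituting one into the other gives q_M = 305/6 and q_B = 119/6.

19.83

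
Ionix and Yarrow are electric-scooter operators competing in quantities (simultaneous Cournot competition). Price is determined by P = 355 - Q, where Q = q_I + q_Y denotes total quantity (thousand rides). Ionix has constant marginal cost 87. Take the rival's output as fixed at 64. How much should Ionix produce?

With the rival's output fixed at 64, Ionix's profit is π_I = (355 - 64 - q_I)q_I - (87q_I) = (291 - q_I)q_I - (87q_I).
∂π_I/∂q_I = 204 - 2q_I = 0, so q_I = 102.

102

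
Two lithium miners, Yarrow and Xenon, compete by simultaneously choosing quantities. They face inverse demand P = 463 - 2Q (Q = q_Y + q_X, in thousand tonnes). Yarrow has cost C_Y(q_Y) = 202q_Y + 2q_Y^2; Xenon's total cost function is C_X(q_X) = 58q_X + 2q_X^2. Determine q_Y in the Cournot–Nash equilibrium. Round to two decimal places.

21.30

Yarrow's profit: π_Y = (463 - 2Q)q_Y - (202q_Y + 2q_Y²). Setting ∂π_Y/∂q_Y = 0: 261 - 8q_Y - 2(q_X) = 0.
Xenon's profit: π_X = (463 - 2Q)q_X - (58q_X + 2q_X²). Setting ∂π_X/∂q_X = 0: 405 - 8q_X - 2(q_Y) = 0.
So q_Y = (261 - 2q_X)/8 and q_X = (405 - 2q_Y)/8.
Substituting one into the other gives q_Y = 213/10 and q_X = 453/10.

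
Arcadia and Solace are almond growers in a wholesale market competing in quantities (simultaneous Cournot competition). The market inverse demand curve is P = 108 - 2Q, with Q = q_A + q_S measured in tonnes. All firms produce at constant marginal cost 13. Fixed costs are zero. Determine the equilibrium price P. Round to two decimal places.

A representative firm's profit is π_i = q_i(108 - 2Q) - 13q_i.
First-order condition (treating rivals' output as given): 95 - 4q_i - 2q_j = 0.
By symmetry each firm produces the same amount; substituting q_j = q_i yields q_i = 95/6.
Total output Q = 95/3, so price P = 108 - 2·(95/3) = 134/3.

44.67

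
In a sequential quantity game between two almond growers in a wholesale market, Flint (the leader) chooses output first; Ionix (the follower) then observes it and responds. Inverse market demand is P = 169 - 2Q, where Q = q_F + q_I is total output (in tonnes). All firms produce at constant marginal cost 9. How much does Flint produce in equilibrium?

Solve by backward induction. Given q_F, the follower Ionix maximises π_I = (169 - 2q_F - 2q_I)q_I - 9q_I.
Follower FOC: 160 - 2q_F - 4q_I = 0, so q_I(q_F) = (160 - 2q_F)/4.
The leader anticipates this reaction. Substituting into P = 169 - 2Q gives P = 89 - q_F, so π_F = (89 - q_F)q_F - 9q_F.
Maximising: ∂π_F/∂q_F = 80 - 2q_F = 0, giving q_F = 40.
Then q_I = (160 - 2·40)/4 = 20.

40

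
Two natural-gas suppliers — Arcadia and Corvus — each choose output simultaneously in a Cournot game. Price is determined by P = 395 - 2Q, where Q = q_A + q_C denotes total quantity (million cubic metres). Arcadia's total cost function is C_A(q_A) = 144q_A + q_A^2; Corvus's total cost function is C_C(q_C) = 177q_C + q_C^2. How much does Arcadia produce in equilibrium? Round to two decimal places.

Arcadia's profit: π_A = (395 - 2Q)q_A - (144q_A + q_A²). Setting ∂π_A/∂q_A = 0: 251 - 6q_A - 2(q_C) = 0.
Corvus's profit: π_C = (395 - 2Q)q_C - (177q_C + q_C²). Setting ∂π_C/∂q_C = 0: 218 - 6q_C - 2(q_A) = 0.
Best responses: q_A = (251 - 2q_C)/6, q_C = (218 - 2q_A)/6.
Solving the pair: q_A = 535/16, q_C = 403/16.

33.44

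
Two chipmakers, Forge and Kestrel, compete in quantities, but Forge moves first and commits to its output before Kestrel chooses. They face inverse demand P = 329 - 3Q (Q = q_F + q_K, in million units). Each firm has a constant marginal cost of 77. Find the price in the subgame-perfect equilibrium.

140

Solve by backward induction. Given q_F, the follower Kestrel maximises π_K = (329 - 3q_F - 3q_K)q_K - 77q_K.
Follower FOC: 252 - 3q_F - 6q_K = 0, so q_K(q_F) = (252 - 3q_F)/6.
Forge substitutes q_K(q_F) into its own profit: π_F = q_F(329 - 3q_F - (252 - 3q_F)/2) - 77q_F = (203 - (3/2)q_F)q_F - 77q_F.
Leader FOC: 126 - 3q_F = 0, so q_F = 42.
Then q_K = (252 - 3·42)/6 = 21.
Total output Q = 63, so price P = 329 - 3·63 = 140.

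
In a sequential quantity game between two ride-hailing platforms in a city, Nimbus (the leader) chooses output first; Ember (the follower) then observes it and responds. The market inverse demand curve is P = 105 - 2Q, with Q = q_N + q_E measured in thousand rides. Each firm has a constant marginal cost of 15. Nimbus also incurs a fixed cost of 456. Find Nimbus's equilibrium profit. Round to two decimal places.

The follower Ember best-responds to any q_N: π_E = (105 - 2Q)q_E - 15q_E.
Follower FOC: 90 - 2q_N - 4q_E = 0, so q_E(q_N) = (90 - 2q_N)/4.
The leader anticipates this reaction. Substituting into P = 105 - 2Q gives P = 60 - q_N, so π_N = (60 - q_N)q_N - 15q_N.
Maximising: ∂π_N/∂q_N = 45 - 2q_N = 0, giving q_N = 45/2.
Then q_E = (90 - 2·(45/2))/4 = 45/4.
Price P = 105 - 2·(135/4) = 75/2.
Nimbus's profit: (75/2 - 15)·(45/2) - 456 = 201/4.

50.25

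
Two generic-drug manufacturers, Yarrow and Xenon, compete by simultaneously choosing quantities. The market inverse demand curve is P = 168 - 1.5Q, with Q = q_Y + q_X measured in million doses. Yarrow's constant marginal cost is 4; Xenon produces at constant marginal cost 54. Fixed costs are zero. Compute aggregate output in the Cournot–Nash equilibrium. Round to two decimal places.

61.78

Yarrow's profit: π_Y = (168 - 1.5Q)q_Y - (4q_Y). Setting ∂π_Y/∂q_Y = 0: 164 - 3q_Y - (3/2)(q_X) = 0.
Xenon's profit: π_X = (168 - 1.5Q)q_X - (54q_X). Setting ∂π_X/∂q_X = 0: 114 - 3q_X - (3/2)(q_Y) = 0.
So q_Y = (164 - (3/2)q_X)/3 and q_X = (114 - (3/2)q_Y)/3.
Substituting one into the other gives q_Y = 428/9 and q_X = 128/9.
Total output Q = 428/9 + 128/9 = 556/9.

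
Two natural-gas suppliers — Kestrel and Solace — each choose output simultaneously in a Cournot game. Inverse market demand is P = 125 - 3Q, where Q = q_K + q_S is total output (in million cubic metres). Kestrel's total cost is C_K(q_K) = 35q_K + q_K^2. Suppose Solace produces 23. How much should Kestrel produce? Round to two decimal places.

2.63

With the rival's output fixed at 23, Kestrel's profit is π_K = (125 - 3·23 - 3q_K)q_K - (35q_K + q_K²) = (56 - 3q_K)q_K - (35q_K + q_K²).
∂π_K/∂q_K = 21 - 8q_K = 0, so q_K = 21/8.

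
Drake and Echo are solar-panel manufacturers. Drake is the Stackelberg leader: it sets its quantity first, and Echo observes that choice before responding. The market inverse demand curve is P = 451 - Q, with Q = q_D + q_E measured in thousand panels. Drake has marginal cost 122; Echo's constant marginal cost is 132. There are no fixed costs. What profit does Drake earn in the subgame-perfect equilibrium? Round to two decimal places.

Solve by backward induction. Given q_D, the follower Echo maximises π_E = (451 - q_D - q_E)q_E - 132q_E.
∂π_E/∂q_E = 319 - q_D - 2q_E = 0 gives the reaction function q_E = (319 - q_D)/2.
The leader anticipates this reaction. Substituting into P = 451 - Q gives P = 583/2 - (1/2)q_D, so π_D = (583/2 - (1/2)q_D)q_D - 122q_D.
Maximising: ∂π_D/∂q_D = 339/2 - q_D = 0, giving q_D = 339/2.
Then q_E = (319 - 339/2)/2 = 299/4.
Price P = 451 - 977/4 = 827/4.
Drake's profit: (827/4 - 122)·(339/2) = 14365.1250.

14365.13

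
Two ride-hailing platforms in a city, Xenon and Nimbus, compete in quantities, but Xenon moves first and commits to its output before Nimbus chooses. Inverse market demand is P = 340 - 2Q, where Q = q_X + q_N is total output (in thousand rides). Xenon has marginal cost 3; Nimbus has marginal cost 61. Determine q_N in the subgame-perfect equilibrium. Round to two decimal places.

20.38

Solve by backward induction. Given q_X, the follower Nimbus maximises π_N = (340 - 2q_X - 2q_N)q_N - 61q_N.
∂π_N/∂q_N = 279 - 2q_X - 4q_N = 0 gives the reaction function q_N = (279 - 2q_X)/4.
Xenon substitutes q_N(q_X) into its own profit: π_X = q_X(340 - 2q_X - (279 - 2q_X)/2) - 3q_X = (401/2 - q_X)q_X - 3q_X.
The leader's first-order condition 395/2 - 2q_X = 0 yields q_X = 395/4.
Then q_N = (279 - 2·(395/4))/4 = 163/8.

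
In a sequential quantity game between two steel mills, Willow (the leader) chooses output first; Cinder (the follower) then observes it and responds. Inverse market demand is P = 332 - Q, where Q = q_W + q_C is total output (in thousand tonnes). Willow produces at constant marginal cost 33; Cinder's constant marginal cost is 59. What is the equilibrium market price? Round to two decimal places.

The follower Cinder best-responds to any q_W: π_C = (332 - Q)q_C - 59q_C.
∂π_C/∂q_C = 273 - q_W - 2q_C = 0 gives the reaction function q_C = (273 - q_W)/2.
Willow substitutes q_C(q_W) into its own profit: π_W = q_W(332 - q_W - (273 - q_W)/2) - 33q_W = (391/2 - (1/2)q_W)q_W - 33q_W.
Leader FOC: 325/2 - q_W = 0, so q_W = 325/2.
Then q_C = (273 - 325/2)/2 = 221/4.
Total output Q = 871/4, so price P = 332 - 871/4 = 457/4.

114.25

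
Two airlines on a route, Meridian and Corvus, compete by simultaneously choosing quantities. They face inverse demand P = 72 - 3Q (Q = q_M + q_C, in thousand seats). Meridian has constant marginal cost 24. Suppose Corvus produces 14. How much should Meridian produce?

1

With the rival's output fixed at 14, Meridian's profit is π_M = (72 - 3·14 - 3q_M)q_M - (24q_M) = (30 - 3q_M)q_M - (24q_M).
∂π_M/∂q_M = 6 - 6q_M = 0, so q_M = 1.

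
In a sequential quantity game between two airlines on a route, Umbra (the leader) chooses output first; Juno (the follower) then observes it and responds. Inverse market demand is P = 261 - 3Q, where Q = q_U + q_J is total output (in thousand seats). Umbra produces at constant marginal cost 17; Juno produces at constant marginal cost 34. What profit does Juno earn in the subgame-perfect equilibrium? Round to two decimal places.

The follower Juno best-responds to any q_U: π_J = (261 - 3Q)q_J - 34q_J.
∂π_J/∂q_J = 227 - 3q_U - 6q_J = 0 gives the reaction function q_J = (227 - 3q_U)/6.
The leader anticipates this reaction. Substituting into P = 261 - 3Q gives P = 295/2 - (3/2)q_U, so π_U = (295/2 - (3/2)q_U)q_U - 17q_U.
Maximising: ∂π_U/∂q_U = 261/2 - 3q_U = 0, giving q_U = 87/2.
Then q_J = (227 - 3·(87/2))/6 = 193/12.
Price P = 261 - 3·(715/12) = 329/4.
Juno's profit: (329/4 - 34)·(193/12) = 776.0208.

776.02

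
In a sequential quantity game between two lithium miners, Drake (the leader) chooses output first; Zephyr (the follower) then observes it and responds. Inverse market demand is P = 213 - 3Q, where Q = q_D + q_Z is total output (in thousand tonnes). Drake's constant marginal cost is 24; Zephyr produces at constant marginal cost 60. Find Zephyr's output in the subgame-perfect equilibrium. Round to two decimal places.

6.75

Solve by backward induction. Given q_D, the follower Zephyr maximises π_Z = (213 - 3q_D - 3q_Z)q_Z - 60q_Z.
∂π_Z/∂q_Z = 153 - 3q_D - 6q_Z = 0 gives the reaction function q_Z = (153 - 3q_D)/6.
Drake substitutes q_Z(q_D) into its own profit: π_D = q_D(213 - 3q_D - (153 - 3q_D)/2) - 24q_D = (273/2 - (3/2)q_D)q_D - 24q_D.
Leader FOC: 225/2 - 3q_D = 0, so q_D = 75/2.
Then q_Z = (153 - 3·(75/2))/6 = 27/4.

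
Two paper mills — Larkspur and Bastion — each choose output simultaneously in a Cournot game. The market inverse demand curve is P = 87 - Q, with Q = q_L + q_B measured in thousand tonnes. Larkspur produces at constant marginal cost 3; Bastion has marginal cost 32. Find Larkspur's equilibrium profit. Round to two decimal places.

1418.78

Larkspur's profit: π_L = (87 - Q)q_L - (3q_L). Setting ∂π_L/∂q_L = 0: 84 - 2q_L - (q_B) = 0.
Bastion's first-order condition: 55 - 2q_B - (q_L) = 0.
Rearranging gives the reaction functions q_L = (84 - q_B)/2 and q_B = (55 - q_L)/2.
Solving the pair: q_L = 113/3, q_B = 26/3.
Price P = 87 - 139/3 = 122/3.
Larkspur's profit: (122/3 - 3)·(113/3) = 1418.7778.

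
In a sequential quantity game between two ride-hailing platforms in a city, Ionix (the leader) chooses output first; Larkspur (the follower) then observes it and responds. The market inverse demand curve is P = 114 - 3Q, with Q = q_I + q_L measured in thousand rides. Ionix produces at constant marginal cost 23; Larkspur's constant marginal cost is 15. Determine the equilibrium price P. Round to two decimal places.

The follower Larkspur best-responds to any q_I: π_L = (114 - 3Q)q_L - 15q_L.
∂π_L/∂q_L = 99 - 3q_I - 6q_L = 0 gives the reaction function q_L = (99 - 3q_I)/6.
Ionix substitutes q_L(q_I) into its own profit: π_I = q_I(114 - 3q_I - (99 - 3q_I)/2) - 23q_I = (129/2 - (3/2)q_I)q_I - 23q_I.
The leader's first-order condition 83/2 - 3q_I = 0 yields q_I = 83/6.
Then q_L = (99 - 3·(83/6))/6 = 115/12.
Total output Q = 281/12, so price P = 114 - 3·(281/12) = 175/4.

43.75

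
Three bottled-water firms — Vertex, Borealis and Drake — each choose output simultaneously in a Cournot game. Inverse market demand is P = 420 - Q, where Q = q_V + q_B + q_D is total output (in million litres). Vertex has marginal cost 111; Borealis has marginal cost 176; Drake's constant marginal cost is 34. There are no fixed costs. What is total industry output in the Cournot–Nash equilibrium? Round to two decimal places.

234.75

Vertex's profit: π_V = (420 - Q)q_V - (111q_V). Setting ∂π_V/∂q_V = 0: 309 - 2q_V - (q_B + q_D) = 0.
Borealis's first-order condition: 244 - 2q_B - (q_V + q_D) = 0.
Drake's profit: π_D = (420 - Q)q_D - (34q_D). Setting ∂π_D/∂q_D = 0: 386 - 2q_D - (q_V + q_B) = 0.
Adding the 3 conditions: 939 − 2Q − 2Q = 0, i.e. Q = 939/4.
Back-substituting: q_V = (309 − 939/4) = 297/4, q_B = (244 − 939/4) = 37/4, q_D = (386 − 939/4) = 605/4.
Total output Q = 297/4 + 37/4 + 605/4 = 939/4.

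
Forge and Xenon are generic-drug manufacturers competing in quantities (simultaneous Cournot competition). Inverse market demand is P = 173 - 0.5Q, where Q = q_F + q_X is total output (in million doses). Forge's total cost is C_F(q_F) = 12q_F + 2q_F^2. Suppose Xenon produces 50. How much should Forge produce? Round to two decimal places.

27.20

With the rival's output fixed at 50, Forge's profit is π_F = (173 - (1/2)·50 - (1/2)q_F)q_F - (12q_F + 2q_F²) = (148 - (1/2)q_F)q_F - (12q_F + 2q_F²).
∂π_F/∂q_F = 136 - 5q_F = 0, so q_F = 136/5.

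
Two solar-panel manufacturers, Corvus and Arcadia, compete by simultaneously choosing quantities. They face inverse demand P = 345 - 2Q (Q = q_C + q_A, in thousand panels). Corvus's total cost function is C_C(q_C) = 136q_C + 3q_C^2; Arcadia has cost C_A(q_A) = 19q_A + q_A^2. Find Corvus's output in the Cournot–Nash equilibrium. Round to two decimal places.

Corvus's profit: π_C = (345 - 2Q)q_C - (136q_C + 3q_C²). Setting ∂π_C/∂q_C = 0: 209 - 10q_C - 2(q_A) = 0.
Arcadia's profit: π_A = (345 - 2Q)q_A - (19q_A + q_A²). Setting ∂π_A/∂q_A = 0: 326 - 6q_A - 2(q_C) = 0.
So q_C = (209 - 2q_A)/10 and q_A = (326 - 2q_C)/6.
Solving the pair: q_C = 43/4, q_A = 203/4.

10.75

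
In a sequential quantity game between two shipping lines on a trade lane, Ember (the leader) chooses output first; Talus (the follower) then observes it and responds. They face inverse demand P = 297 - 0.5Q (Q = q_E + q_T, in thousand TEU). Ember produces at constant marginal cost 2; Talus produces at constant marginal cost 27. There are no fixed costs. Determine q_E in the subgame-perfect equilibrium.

320

The follower Talus best-responds to any q_E: π_T = (297 - 0.5Q)q_T - 27q_T.
Setting the follower's marginal profit to zero, 270 - (1/2)q_E - q_T = 0, i.e. q_T = (270 - (1/2)q_E).
Ember substitutes q_T(q_E) into its own profit: π_E = q_E(297 - (1/2)q_E - (270 - (1/2)q_E)/2) - 2q_E = (162 - (1/4)q_E)q_E - 2q_E.
The leader's first-order condition 160 - (1/2)q_E = 0 yields q_E = 320.
Then q_T = (270 - (1/2)·320) = 110.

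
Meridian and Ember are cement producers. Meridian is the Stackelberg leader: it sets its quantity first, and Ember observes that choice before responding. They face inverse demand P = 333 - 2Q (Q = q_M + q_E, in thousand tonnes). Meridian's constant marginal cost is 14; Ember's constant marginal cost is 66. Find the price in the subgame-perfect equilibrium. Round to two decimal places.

The follower Ember best-responds to any q_M: π_E = (333 - 2Q)q_E - 66q_E.
Setting the follower's marginal profit to zero, 267 - 2q_M - 4q_E = 0, i.e. q_E = (267 - 2q_M)/4.
The leader anticipates this reaction. Substituting into P = 333 - 2Q gives P = 399/2 - q_M, so π_M = (399/2 - q_M)q_M - 14q_M.
Leader FOC: 371/2 - 2q_M = 0, so q_M = 371/4.
Then q_E = (267 - 2·(371/4))/4 = 163/8.
Total output Q = 905/8, so price P = 333 - 2·(905/8) = 427/4.

106.75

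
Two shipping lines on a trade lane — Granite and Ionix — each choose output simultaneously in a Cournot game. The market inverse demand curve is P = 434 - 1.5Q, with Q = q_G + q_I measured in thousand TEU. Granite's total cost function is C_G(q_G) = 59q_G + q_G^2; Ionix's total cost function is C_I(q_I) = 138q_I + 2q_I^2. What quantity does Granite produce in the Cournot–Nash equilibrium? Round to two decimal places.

Granite's profit: π_G = (434 - 1.5Q)q_G - (59q_G + q_G²). Setting ∂π_G/∂q_G = 0: 375 - 5q_G - (3/2)(q_I) = 0.
Ionix's profit: π_I = (434 - 1.5Q)q_I - (138q_I + 2q_I²). Setting ∂π_I/∂q_I = 0: 296 - 7q_I - (3/2)(q_G) = 0.
Best responses: q_G = (375 - (3/2)q_I)/5, q_I = (296 - (3/2)q_G)/7.
Substituting one into the other gives q_G = 66.5954 and q_I = 28.0153.

66.60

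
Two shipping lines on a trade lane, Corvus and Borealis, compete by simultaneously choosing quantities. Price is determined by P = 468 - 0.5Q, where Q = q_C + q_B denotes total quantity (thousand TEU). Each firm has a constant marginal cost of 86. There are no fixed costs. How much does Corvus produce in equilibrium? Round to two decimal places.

A representative firm's profit is π_i = q_i(468 - 0.5Q) - 86q_i.
First-order condition (treating rivals' output as given): 382 - q_i - (1/2)q_j = 0.
By symmetry each firm produces the same amount; substituting q_j = q_i yields q_i = 382/(3/2) = 764/3.

254.67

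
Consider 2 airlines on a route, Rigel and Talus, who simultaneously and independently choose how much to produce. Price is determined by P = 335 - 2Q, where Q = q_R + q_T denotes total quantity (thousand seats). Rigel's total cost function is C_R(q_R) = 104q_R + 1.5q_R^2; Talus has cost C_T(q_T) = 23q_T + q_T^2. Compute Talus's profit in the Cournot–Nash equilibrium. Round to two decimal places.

Rigel's profit: π_R = (335 - 2Q)q_R - (104q_R + (3/2)q_R²). Setting ∂π_R/∂q_R = 0: 231 - 7q_R - 2(q_T) = 0.
Talus's profit: π_T = (335 - 2Q)q_T - (23q_T + q_T²). Setting ∂π_T/∂q_T = 0: 312 - 6q_T - 2(q_R) = 0.
Rearranging gives the reaction functions q_R = (231 - 2q_T)/7 and q_T = (312 - 2q_R)/6.
Solving the pair: q_R = 381/19, q_T = 861/19.
Price P = 335 - 2·(1242/19) = 204.2632.
Talus's profit: 204.2632·(861/19) - 23·(861/19) - (861/19)² = 6160.5623.

6160.56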